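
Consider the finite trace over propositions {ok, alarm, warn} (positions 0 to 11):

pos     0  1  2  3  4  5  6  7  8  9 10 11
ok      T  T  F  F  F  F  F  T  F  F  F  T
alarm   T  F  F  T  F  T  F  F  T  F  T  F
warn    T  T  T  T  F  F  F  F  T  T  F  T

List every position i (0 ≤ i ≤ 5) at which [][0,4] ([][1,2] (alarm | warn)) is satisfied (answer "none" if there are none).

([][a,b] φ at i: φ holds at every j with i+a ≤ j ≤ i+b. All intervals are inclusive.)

Evaluate at each i in [0,5]:
  i=0: ✗ (fails at j=2)
  i=1: ✗ (fails at j=2)
  i=2: ✗ (fails at j=2)
  i=3: ✗ (fails at j=3)
  i=4: ✗ (fails at j=4)
  i=5: ✗ (fails at j=5)

none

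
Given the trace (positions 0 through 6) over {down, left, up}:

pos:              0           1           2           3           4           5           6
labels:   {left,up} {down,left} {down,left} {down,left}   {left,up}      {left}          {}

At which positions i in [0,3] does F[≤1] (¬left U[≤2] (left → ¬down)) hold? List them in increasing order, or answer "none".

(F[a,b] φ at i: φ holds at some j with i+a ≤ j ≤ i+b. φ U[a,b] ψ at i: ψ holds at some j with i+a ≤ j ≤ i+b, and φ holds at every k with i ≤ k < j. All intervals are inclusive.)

Evaluate at each i in [0,3]:
  i=0: ✓ (witness j=0)
  i=1: ✗ (none in [1,2])
  i=2: ✗ (none in [2,3])
  i=3: ✓ (witness j=4)

0, 3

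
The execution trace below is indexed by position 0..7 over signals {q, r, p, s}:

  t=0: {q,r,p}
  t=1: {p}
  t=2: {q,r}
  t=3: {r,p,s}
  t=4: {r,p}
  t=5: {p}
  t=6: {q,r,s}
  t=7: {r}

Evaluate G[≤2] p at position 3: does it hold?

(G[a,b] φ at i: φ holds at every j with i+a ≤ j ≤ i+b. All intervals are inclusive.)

Check p at every j in [3,5]:
  j=3: true
  j=4: true
  j=5: true
All positions satisfy it → formula holds.

True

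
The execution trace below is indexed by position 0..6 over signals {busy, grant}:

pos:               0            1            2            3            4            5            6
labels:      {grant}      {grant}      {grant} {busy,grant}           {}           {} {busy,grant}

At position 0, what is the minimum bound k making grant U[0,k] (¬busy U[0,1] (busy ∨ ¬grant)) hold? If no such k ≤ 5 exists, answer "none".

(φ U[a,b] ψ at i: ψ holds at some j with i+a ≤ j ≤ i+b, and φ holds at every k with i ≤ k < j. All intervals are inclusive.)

Need earliest j ≥ 0 with (¬busy U[0,1] (busy ∨ ¬grant)), and grant at every k in [0,j-1].
  j=0: rhs fails.
  j=1: rhs fails.
  j=2: rhs holds; lhs holds on [0,1]. k = 2.

2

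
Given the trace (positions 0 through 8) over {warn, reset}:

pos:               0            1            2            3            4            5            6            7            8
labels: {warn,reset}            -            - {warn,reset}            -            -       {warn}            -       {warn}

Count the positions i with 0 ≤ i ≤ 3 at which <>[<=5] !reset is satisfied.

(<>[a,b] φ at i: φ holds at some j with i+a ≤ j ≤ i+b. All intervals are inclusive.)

Evaluate at each i in [0,3]:
  i=0: ✓ (witness j=1)
  i=1: ✓ (witness j=1)
  i=2: ✓ (witness j=2)
  i=3: ✓ (witness j=4)
Positions where it holds: {0, 1, 2, 3} → 4.

4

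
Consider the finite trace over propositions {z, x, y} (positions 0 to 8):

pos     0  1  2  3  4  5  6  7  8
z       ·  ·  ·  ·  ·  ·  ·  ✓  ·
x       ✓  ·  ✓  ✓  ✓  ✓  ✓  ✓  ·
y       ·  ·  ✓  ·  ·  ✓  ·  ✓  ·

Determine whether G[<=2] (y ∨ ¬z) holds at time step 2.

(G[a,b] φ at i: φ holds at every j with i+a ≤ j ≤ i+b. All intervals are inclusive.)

Holds

Check (y ∨ ¬z) at every j in [2,4]:
  j=2: true
  j=3: true
  j=4: true
All positions satisfy it → formula holds.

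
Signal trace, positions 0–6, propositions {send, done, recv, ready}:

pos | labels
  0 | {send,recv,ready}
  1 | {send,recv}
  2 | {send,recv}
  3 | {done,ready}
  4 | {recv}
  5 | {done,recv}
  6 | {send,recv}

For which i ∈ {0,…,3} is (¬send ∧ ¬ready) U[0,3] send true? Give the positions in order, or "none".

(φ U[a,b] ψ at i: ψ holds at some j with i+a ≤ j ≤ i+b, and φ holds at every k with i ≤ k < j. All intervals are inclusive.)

0, 1, 2

Evaluate at each i in [0,3]:
  i=0: ✓ (rhs at j=0)
  i=1: ✓ (rhs at j=1)
  i=2: ✓ (rhs at j=2)
  i=3: ✗ (lhs fails at k=3 before rhs at j=6)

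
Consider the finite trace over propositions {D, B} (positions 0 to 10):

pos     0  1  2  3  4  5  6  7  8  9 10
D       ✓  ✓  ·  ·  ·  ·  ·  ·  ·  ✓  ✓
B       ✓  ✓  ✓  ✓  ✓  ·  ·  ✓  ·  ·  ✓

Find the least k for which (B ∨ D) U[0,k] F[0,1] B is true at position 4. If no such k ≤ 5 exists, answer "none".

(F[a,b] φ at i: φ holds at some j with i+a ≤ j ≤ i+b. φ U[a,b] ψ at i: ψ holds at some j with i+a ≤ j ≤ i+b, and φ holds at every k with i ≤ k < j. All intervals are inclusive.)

Need earliest j ≥ 4 with F[0,1] B, and (B ∨ D) at every k in [4,j-1].
  j=4: rhs holds (empty prefix). k = 0.

0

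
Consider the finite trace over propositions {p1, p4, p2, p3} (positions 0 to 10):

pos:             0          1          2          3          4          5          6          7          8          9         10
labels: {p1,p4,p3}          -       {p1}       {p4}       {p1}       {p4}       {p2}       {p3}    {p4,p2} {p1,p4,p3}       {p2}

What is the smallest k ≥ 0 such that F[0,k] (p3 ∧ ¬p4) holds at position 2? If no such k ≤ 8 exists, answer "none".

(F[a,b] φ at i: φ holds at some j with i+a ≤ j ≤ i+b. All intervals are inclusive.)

5

Scan j = 2,3,… for (p3 ∧ ¬p4):
  j=2: fails
  j=3: fails
  j=4: fails
  j=5: fails
  j=6: fails
  j=7: holds
First hit at j=7, so smallest k = 7-2 = 5.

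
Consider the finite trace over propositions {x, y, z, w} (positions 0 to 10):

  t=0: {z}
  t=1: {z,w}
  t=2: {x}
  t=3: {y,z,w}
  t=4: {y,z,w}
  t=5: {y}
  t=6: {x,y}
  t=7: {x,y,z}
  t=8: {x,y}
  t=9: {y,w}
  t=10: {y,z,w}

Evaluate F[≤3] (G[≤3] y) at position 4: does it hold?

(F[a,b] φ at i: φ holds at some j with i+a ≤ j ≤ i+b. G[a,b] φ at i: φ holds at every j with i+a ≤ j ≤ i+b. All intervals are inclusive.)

Yes

Check G[≤3] y at each j in [4,7]:
  j=4: holds on [4,7]
  j=5: holds on [5,8]
  j=6: holds on [6,9]
  j=7: holds on [7,10]
Found at j=4 → formula holds.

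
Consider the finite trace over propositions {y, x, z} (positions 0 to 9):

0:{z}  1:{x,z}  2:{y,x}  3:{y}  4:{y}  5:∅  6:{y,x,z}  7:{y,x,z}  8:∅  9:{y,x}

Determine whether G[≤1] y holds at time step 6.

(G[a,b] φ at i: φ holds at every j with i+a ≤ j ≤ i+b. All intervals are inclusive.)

Yes

Check y at every j in [6,7]:
  j=6: true
  j=7: true
All positions satisfy it → formula holds.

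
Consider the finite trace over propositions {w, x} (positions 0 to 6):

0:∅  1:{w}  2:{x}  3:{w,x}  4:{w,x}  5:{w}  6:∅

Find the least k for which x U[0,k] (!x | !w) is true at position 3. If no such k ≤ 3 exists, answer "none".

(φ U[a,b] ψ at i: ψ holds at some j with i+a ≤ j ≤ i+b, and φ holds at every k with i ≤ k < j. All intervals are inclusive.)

2

Need earliest j ≥ 3 with (!x | !w), and x at every k in [3,j-1].
  j=3: rhs fails.
  j=4: rhs fails.
  j=5: rhs holds; lhs holds on [3,4]. k = 2.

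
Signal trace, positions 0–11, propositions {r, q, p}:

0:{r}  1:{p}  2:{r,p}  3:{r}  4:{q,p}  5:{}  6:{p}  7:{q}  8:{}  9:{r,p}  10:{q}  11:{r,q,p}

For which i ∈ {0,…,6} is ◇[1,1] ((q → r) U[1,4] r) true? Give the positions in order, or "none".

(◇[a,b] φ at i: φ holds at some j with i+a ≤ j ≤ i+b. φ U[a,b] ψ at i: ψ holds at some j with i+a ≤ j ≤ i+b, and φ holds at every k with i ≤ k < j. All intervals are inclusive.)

Evaluate at each i in [0,6]:
  i=0: ✓ (witness j=1)
  i=1: ✓ (witness j=2)
  i=2: ✗ (none in [3,3])
  i=3: ✗ (none in [4,4])
  i=4: ✗ (none in [5,5])
  i=5: ✗ (none in [6,6])
  i=6: ✗ (none in [7,7])

0, 1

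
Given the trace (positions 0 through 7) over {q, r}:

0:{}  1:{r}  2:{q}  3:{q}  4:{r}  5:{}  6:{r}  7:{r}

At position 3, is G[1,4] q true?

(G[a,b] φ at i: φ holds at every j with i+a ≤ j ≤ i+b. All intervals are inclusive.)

Check q at every j in [4,7]:
  j=4: false
  j=5: false
  j=6: false
  j=7: false
Fails at j=4 → formula fails.

No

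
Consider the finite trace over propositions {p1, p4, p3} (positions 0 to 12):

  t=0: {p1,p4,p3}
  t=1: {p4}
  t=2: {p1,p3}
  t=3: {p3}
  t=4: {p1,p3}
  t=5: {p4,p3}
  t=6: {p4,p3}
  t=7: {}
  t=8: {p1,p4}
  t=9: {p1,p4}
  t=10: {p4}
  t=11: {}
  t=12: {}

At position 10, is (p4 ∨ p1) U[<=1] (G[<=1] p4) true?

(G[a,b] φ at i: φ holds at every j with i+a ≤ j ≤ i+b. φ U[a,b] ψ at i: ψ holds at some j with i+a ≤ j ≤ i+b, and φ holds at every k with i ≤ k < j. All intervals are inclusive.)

Need some j in [10,11] with G[<=1] p4, and (p4 ∨ p1) at every k in [10,j-1].
  j=10: G[<=1] p4 — fails at 11.
  j=11: G[<=1] p4 — fails at 11.
No j in the window works → until fails.

No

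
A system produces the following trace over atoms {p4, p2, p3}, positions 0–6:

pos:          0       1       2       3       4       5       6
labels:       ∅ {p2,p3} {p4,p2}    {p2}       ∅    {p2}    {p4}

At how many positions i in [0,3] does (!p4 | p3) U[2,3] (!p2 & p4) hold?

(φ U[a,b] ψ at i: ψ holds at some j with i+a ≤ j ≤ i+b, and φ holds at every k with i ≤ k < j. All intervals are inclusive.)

1

Evaluate at each i in [0,3]:
  i=0: ✗ (no rhs in [2,3])
  i=1: ✗ (no rhs in [3,4])
  i=2: ✗ (no rhs in [4,5])
  i=3: ✓ (rhs at j=6; lhs holds on [3,5])
Positions where it holds: {3} → 1.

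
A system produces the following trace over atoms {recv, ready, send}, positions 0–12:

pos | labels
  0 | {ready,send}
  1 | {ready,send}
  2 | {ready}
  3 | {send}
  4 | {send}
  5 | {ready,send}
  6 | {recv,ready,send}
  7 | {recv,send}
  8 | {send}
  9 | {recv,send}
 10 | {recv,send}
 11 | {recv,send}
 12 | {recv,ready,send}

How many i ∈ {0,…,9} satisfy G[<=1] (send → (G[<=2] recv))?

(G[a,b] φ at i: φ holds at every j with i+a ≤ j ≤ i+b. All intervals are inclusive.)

Evaluate at each i in [0,9]:
  i=0: ✗ (fails at j=0)
  i=1: ✗ (fails at j=1)
  i=2: ✗ (fails at j=3)
  i=3: ✗ (fails at j=3)
  i=4: ✗ (fails at j=4)
  i=5: ✗ (fails at j=5)
  i=6: ✗ (fails at j=6)
  i=7: ✗ (fails at j=7)
  i=8: ✗ (fails at j=8)
  i=9: ✓ (all of [9,10])
Positions where it holds: {9} → 1.

1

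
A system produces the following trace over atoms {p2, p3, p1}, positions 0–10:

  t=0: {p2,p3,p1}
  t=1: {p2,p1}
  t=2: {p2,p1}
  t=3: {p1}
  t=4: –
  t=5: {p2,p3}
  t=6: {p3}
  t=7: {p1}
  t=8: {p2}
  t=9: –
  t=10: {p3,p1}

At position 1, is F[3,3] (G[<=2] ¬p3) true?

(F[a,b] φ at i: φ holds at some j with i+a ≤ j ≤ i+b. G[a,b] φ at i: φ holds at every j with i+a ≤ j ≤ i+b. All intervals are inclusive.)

Check G[<=2] ¬p3 at each j in [4,4]:
  j=4: fails at 5
No position in the window satisfies it → formula fails.

False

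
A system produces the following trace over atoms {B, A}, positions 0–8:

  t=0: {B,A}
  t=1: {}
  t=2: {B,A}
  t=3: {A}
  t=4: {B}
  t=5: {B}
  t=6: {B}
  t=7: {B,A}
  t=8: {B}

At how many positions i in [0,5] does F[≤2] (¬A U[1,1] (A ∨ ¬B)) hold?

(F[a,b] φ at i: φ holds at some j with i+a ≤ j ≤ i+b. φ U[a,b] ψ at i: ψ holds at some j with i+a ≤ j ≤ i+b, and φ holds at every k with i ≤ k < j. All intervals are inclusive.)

Evaluate at each i in [0,5]:
  i=0: ✓ (witness j=1)
  i=1: ✓ (witness j=1)
  i=2: ✗ (none in [2,4])
  i=3: ✗ (none in [3,5])
  i=4: ✓ (witness j=6)
  i=5: ✓ (witness j=6)
Positions where it holds: {0, 1, 4, 5} → 4.

4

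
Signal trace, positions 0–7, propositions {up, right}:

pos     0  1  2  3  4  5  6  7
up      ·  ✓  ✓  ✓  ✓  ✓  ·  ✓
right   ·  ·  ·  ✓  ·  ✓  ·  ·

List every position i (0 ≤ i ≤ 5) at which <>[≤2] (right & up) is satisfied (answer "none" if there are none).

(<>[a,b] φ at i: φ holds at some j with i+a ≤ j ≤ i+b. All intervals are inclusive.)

1, 2, 3, 4, 5

Evaluate at each i in [0,5]:
  i=0: ✗ (none in [0,2])
  i=1: ✓ (witness j=3)
  i=2: ✓ (witness j=3)
  i=3: ✓ (witness j=3)
  i=4: ✓ (witness j=5)
  i=5: ✓ (witness j=5)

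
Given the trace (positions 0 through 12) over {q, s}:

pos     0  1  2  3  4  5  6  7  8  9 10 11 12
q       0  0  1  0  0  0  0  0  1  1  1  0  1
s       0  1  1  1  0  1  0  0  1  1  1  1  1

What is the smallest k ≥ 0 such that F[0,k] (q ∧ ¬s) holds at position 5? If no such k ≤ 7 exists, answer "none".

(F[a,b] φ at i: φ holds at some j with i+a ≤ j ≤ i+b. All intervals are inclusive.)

none

Scan j = 5,6,… for (q ∧ ¬s):
  j=5: fails
  j=6: fails
  j=7: fails
  j=8: fails
  j=9: fails
  j=10: fails
  j=11: fails
  j=12: fails
No j in [5,12] satisfies it → none.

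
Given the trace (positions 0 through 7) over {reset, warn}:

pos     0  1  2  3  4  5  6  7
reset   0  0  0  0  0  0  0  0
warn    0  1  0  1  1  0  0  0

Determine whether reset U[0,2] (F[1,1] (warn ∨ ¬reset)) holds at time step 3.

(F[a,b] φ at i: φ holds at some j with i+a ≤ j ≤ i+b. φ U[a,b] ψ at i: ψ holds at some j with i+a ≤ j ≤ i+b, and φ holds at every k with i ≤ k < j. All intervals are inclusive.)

Need some j in [3,5] with F[1,1] (warn ∨ ¬reset), and reset at every k in [3,j-1].
  j=3: F[1,1] (warn ∨ ¬reset) holds; no prefix to check → satisfied.

True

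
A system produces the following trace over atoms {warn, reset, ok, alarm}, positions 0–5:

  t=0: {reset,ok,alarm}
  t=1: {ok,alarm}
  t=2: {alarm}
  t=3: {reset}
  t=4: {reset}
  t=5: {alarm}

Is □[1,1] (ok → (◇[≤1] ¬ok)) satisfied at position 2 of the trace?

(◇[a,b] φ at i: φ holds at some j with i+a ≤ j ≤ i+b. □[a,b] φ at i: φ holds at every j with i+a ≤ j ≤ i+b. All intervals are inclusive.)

Check (ok → (◇[≤1] ¬ok)) at every j in [3,3]:
  j=3: antecedent false → ✓
All positions satisfy it → formula holds.

True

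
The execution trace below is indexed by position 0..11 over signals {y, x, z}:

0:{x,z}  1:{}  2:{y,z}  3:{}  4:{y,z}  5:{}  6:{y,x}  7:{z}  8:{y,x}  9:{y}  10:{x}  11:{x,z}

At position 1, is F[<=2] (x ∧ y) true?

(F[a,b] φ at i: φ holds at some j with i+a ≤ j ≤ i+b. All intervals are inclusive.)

Does not hold

Check (x ∧ y) at each j in [1,3]:
  j=1: false
  j=2: false
  j=3: false
No position in the window satisfies it → formula fails.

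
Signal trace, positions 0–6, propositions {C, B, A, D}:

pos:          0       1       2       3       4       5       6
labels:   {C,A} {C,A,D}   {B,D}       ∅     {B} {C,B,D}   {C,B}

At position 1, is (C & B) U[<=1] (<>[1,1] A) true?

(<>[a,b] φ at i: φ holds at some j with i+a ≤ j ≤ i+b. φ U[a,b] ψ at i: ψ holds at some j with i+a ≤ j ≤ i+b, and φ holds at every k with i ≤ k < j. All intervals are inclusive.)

Need some j in [1,2] with <>[1,1] A, and (C & B) at every k in [1,j-1].
  j=1: <>[1,1] A — fails (none in [2,2]).
  j=2: <>[1,1] A — fails (none in [3,3]).
No j in the window works → until fails.

False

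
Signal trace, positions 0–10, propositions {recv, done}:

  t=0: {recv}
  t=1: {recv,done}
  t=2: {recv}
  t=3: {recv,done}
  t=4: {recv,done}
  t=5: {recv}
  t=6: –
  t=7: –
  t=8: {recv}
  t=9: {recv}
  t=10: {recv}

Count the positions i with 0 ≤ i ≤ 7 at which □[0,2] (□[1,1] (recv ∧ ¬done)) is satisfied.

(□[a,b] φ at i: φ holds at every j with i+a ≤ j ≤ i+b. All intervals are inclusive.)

1

Evaluate at each i in [0,7]:
  i=0: ✗ (fails at j=0)
  i=1: ✗ (fails at j=2)
  i=2: ✗ (fails at j=2)
  i=3: ✗ (fails at j=3)
  i=4: ✗ (fails at j=5)
  i=5: ✗ (fails at j=5)
  i=6: ✗ (fails at j=6)
  i=7: ✓ (all of [7,9])
Positions where it holds: {7} → 1.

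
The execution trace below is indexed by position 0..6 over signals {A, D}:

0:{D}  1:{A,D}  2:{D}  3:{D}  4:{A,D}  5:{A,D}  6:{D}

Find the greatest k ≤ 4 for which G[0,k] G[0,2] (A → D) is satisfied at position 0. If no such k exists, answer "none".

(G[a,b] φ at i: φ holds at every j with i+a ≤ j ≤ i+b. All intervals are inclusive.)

4

G[0,2] (A → D) must hold from j=0 onward; find where it first fails.
  j=0: holds
  j=1: holds
  j=2: holds
  j=3: holds
  j=4: holds
Holds through j=4; largest k = 4.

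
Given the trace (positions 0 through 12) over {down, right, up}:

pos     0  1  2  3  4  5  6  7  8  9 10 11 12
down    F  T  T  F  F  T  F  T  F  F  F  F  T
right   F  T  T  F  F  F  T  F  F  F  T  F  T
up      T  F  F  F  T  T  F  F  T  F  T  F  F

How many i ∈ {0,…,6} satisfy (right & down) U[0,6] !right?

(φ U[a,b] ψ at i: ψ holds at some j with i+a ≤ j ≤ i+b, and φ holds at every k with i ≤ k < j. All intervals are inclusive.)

Evaluate at each i in [0,6]:
  i=0: ✓ (rhs at j=0)
  i=1: ✓ (rhs at j=3; lhs holds on [1,2])
  i=2: ✓ (rhs at j=3; lhs holds on [2,2])
  i=3: ✓ (rhs at j=3)
  i=4: ✓ (rhs at j=4)
  i=5: ✓ (rhs at j=5)
  i=6: ✗ (lhs fails at k=6 before rhs at j=7)
Positions where it holds: {0, 1, 2, 3, 4, 5} → 6.

6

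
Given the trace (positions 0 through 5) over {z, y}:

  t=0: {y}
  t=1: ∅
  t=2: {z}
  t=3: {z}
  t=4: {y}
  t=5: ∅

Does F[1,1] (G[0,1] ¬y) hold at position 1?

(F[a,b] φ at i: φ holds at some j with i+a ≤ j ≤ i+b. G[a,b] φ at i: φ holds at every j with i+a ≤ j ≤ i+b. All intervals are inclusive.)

Holds

Check G[0,1] ¬y at each j in [2,2]:
  j=2: holds on [2,3]
Found at j=2 → formula holds.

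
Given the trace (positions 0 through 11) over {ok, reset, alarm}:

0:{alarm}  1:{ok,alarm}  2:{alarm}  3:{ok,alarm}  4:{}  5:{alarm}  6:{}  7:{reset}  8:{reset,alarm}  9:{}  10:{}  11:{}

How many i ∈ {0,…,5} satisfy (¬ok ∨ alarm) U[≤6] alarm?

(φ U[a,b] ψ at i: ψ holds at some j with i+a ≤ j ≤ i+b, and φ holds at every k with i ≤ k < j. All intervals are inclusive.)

Evaluate at each i in [0,5]:
  i=0: ✓ (rhs at j=0)
  i=1: ✓ (rhs at j=1)
  i=2: ✓ (rhs at j=2)
  i=3: ✓ (rhs at j=3)
  i=4: ✓ (rhs at j=5; lhs holds on [4,4])
  i=5: ✓ (rhs at j=5)
Positions where it holds: {0, 1, 2, 3, 4, 5} → 6.

6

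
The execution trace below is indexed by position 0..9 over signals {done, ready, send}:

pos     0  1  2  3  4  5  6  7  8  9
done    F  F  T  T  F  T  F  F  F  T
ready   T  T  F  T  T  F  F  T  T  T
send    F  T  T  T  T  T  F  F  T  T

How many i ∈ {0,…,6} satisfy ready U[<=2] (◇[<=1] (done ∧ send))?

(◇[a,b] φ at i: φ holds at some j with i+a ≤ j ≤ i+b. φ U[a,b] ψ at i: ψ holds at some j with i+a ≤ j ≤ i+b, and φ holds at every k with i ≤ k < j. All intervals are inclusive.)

Evaluate at each i in [0,6]:
  i=0: ✓ (rhs at j=1; lhs holds on [0,0])
  i=1: ✓ (rhs at j=1)
  i=2: ✓ (rhs at j=2)
  i=3: ✓ (rhs at j=3)
  i=4: ✓ (rhs at j=4)
  i=5: ✓ (rhs at j=5)
  i=6: ✗ (lhs fails at k=6 before rhs at j=8)
Positions where it holds: {0, 1, 2, 3, 4, 5} → 6.

6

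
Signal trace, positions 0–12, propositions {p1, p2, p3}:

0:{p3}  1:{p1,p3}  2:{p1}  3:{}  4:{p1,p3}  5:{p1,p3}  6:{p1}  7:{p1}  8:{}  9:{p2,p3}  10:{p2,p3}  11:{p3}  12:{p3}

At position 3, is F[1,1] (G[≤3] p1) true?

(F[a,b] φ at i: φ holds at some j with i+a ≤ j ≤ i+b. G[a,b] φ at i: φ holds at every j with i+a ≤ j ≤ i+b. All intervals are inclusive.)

Check G[≤3] p1 at each j in [4,4]:
  j=4: holds on [4,7]
Found at j=4 → formula holds.

True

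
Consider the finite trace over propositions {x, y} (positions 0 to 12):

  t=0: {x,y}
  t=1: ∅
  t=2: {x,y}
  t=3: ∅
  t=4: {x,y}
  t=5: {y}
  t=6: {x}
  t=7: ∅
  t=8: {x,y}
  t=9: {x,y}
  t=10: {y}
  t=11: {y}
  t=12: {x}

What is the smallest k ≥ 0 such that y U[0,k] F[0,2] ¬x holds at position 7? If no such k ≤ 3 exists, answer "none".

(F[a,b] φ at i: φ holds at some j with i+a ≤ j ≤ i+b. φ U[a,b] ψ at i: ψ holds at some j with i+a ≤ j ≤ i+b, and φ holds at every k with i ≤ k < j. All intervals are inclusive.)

Need earliest j ≥ 7 with F[0,2] ¬x, and y at every k in [7,j-1].
  j=7: rhs holds (empty prefix). k = 0.

0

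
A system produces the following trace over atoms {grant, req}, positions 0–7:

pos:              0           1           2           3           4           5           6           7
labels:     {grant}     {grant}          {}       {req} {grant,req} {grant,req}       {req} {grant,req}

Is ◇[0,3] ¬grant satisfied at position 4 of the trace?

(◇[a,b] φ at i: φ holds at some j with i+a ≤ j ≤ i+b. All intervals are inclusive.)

True

Check ¬grant at each j in [4,7]:
  j=4: false
  j=5: false
  j=6: true
  j=7: false
Found at j=6 → formula holds.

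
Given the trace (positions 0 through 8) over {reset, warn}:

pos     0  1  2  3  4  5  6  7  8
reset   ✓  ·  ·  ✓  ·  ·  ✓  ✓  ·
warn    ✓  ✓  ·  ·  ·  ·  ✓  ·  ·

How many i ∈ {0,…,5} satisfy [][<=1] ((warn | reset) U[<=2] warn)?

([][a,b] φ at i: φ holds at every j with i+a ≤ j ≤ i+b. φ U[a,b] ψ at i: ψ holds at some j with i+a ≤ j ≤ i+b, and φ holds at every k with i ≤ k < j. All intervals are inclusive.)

1

Evaluate at each i in [0,5]:
  i=0: ✓ (all of [0,1])
  i=1: ✗ (fails at j=2)
  i=2: ✗ (fails at j=2)
  i=3: ✗ (fails at j=3)
  i=4: ✗ (fails at j=4)
  i=5: ✗ (fails at j=5)
Positions where it holds: {0} → 1.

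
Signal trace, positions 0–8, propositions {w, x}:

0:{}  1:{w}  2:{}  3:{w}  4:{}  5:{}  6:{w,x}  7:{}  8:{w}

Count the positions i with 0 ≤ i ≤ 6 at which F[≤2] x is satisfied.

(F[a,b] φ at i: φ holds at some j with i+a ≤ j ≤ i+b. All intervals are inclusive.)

3

Evaluate at each i in [0,6]:
  i=0: ✗ (none in [0,2])
  i=1: ✗ (none in [1,3])
  i=2: ✗ (none in [2,4])
  i=3: ✗ (none in [3,5])
  i=4: ✓ (witness j=6)
  i=5: ✓ (witness j=6)
  i=6: ✓ (witness j=6)
Positions where it holds: {4, 5, 6} → 3.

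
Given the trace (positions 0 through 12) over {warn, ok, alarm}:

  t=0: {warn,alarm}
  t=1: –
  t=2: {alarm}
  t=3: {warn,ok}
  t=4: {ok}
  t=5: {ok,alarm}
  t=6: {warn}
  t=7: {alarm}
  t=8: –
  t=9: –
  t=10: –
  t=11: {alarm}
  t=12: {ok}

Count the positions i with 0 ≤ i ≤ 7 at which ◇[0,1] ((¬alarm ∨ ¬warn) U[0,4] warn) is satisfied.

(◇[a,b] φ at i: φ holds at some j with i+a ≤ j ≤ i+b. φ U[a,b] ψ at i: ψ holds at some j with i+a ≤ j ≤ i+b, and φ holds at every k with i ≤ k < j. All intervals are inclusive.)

Evaluate at each i in [0,7]:
  i=0: ✓ (witness j=0)
  i=1: ✓ (witness j=1)
  i=2: ✓ (witness j=2)
  i=3: ✓ (witness j=3)
  i=4: ✓ (witness j=4)
  i=5: ✓ (witness j=5)
  i=6: ✓ (witness j=6)
  i=7: ✗ (none in [7,8])
Positions where it holds: {0, 1, 2, 3, 4, 5, 6} → 7.

7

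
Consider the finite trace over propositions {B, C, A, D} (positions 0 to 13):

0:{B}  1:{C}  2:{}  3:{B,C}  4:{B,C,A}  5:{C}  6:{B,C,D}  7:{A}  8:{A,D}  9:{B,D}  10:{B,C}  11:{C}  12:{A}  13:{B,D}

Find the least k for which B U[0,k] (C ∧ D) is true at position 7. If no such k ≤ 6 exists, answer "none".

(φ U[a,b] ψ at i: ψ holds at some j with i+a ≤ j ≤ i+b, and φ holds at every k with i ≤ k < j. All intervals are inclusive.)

Need earliest j ≥ 7 with (C ∧ D), and B at every k in [7,j-1].
  j=7: rhs fails.
  j=8: rhs fails.
  j=9: rhs fails.
  j=10: rhs fails.
  j=11: rhs fails.
  j=12: rhs fails.
  j=13: rhs fails.
No witness within the range → none.

none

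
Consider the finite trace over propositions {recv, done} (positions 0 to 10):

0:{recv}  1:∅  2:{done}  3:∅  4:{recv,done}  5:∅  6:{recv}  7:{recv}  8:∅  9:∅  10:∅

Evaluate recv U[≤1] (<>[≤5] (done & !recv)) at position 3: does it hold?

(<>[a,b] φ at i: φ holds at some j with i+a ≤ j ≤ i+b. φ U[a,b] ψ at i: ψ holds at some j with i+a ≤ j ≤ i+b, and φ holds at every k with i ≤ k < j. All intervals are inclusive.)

Need some j in [3,4] with <>[≤5] (done & !recv), and recv at every k in [3,j-1].
  j=3: <>[≤5] (done & !recv) — fails (none in [3,8]).
  j=4: <>[≤5] (done & !recv) — fails (none in [4,9]).
No j in the window works → until fails.

No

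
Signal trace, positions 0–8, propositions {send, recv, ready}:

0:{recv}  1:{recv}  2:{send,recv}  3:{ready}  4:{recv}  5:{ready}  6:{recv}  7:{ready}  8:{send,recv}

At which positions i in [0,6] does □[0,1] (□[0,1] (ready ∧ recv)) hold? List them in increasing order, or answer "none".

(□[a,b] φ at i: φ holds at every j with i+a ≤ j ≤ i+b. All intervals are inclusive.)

Evaluate at each i in [0,6]:
  i=0: ✗ (fails at j=0)
  i=1: ✗ (fails at j=1)
  i=2: ✗ (fails at j=2)
  i=3: ✗ (fails at j=3)
  i=4: ✗ (fails at j=4)
  i=5: ✗ (fails at j=5)
  i=6: ✗ (fails at j=6)

none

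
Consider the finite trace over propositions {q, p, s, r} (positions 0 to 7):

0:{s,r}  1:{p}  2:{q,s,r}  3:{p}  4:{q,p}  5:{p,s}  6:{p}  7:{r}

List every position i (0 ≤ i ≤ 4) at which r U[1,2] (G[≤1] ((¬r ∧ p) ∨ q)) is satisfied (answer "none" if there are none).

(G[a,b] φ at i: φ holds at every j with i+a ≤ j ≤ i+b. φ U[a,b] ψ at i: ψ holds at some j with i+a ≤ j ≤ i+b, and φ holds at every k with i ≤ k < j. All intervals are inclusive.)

0, 2

Evaluate at each i in [0,4]:
  i=0: ✓ (rhs at j=1; lhs holds on [0,0])
  i=1: ✗ (lhs fails at k=1 before rhs at j=2)
  i=2: ✓ (rhs at j=3; lhs holds on [2,2])
  i=3: ✗ (lhs fails at k=3 before rhs at j=4)
  i=4: ✗ (lhs fails at k=4 before rhs at j=5)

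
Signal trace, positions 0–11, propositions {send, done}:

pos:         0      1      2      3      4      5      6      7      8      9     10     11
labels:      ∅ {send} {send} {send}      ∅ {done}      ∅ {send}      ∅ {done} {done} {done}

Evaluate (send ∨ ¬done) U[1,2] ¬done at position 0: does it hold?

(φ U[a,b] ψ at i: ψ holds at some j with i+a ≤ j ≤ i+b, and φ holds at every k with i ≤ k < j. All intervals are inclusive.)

Need some j in [1,2] with ¬done, and (send ∨ ¬done) at every k in [0,j-1].
  j=1: ¬done holds; (send ∨ ¬done) holds at every k in [0,0] → satisfied.

Yes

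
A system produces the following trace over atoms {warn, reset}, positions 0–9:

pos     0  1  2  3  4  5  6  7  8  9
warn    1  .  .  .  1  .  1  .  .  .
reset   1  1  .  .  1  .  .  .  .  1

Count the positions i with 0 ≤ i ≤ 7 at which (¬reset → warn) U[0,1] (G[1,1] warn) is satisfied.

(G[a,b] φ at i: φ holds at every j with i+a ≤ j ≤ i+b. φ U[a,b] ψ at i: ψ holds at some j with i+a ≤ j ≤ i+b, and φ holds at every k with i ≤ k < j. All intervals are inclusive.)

3

Evaluate at each i in [0,7]:
  i=0: ✗ (no rhs in [0,1])
  i=1: ✗ (no rhs in [1,2])
  i=2: ✗ (lhs fails at k=2 before rhs at j=3)
  i=3: ✓ (rhs at j=3)
  i=4: ✓ (rhs at j=5; lhs holds on [4,4])
  i=5: ✓ (rhs at j=5)
  i=6: ✗ (no rhs in [6,7])
  i=7: ✗ (no rhs in [7,8])
Positions where it holds: {3, 4, 5} → 3.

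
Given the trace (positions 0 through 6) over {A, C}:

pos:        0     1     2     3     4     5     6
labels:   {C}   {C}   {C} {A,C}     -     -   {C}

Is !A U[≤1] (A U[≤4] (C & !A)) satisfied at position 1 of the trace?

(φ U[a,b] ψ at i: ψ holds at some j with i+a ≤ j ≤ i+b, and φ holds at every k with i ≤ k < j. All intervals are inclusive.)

Need some j in [1,2] with (A U[≤4] (C & !A)), and !A at every k in [1,j-1].
  j=1: (A U[≤4] (C & !A)) holds; no prefix to check → satisfied.

Yes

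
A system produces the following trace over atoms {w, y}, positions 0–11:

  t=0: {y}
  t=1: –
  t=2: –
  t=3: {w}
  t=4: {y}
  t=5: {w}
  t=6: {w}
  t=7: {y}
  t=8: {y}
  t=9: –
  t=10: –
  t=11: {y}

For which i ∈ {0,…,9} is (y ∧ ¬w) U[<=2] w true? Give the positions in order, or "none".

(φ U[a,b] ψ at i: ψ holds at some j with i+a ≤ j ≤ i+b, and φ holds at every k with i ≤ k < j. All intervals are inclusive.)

3, 4, 5, 6

Evaluate at each i in [0,9]:
  i=0: ✗ (no rhs in [0,2])
  i=1: ✗ (lhs fails at k=1 before rhs at j=3)
  i=2: ✗ (lhs fails at k=2 before rhs at j=3)
  i=3: ✓ (rhs at j=3)
  i=4: ✓ (rhs at j=5; lhs holds on [4,4])
  i=5: ✓ (rhs at j=5)
  i=6: ✓ (rhs at j=6)
  i=7: ✗ (no rhs in [7,9])
  i=8: ✗ (no rhs in [8,10])
  i=9: ✗ (no rhs in [9,11])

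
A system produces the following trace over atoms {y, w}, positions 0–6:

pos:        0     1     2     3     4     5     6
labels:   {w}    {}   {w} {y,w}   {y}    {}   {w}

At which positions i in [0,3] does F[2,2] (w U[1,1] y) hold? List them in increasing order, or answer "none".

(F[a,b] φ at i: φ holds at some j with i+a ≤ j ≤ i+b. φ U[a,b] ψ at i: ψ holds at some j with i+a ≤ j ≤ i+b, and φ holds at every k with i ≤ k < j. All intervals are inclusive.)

Evaluate at each i in [0,3]:
  i=0: ✓ (witness j=2)
  i=1: ✓ (witness j=3)
  i=2: ✗ (none in [4,4])
  i=3: ✗ (none in [5,5])

0, 1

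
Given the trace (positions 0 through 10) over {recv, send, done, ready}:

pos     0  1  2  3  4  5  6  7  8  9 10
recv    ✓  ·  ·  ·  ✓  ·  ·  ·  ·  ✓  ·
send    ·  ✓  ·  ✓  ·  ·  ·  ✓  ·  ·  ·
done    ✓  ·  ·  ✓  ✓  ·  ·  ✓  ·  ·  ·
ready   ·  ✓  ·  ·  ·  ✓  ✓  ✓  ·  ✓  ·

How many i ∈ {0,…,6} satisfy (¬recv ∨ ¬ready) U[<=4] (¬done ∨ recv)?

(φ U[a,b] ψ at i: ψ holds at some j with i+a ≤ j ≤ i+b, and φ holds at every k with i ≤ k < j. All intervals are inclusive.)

Evaluate at each i in [0,6]:
  i=0: ✓ (rhs at j=0)
  i=1: ✓ (rhs at j=1)
  i=2: ✓ (rhs at j=2)
  i=3: ✓ (rhs at j=4; lhs holds on [3,3])
  i=4: ✓ (rhs at j=4)
  i=5: ✓ (rhs at j=5)
  i=6: ✓ (rhs at j=6)
Positions where it holds: {0, 1, 2, 3, 4, 5, 6} → 7.

7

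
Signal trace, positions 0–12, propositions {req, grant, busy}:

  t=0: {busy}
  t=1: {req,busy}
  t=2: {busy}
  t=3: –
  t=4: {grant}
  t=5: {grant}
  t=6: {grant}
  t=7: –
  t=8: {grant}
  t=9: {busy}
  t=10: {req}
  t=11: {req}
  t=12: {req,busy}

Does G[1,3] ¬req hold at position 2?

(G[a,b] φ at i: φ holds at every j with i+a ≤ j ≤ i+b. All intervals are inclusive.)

Check ¬req at every j in [3,5]:
  j=3: true
  j=4: true
  j=5: true
All positions satisfy it → formula holds.

True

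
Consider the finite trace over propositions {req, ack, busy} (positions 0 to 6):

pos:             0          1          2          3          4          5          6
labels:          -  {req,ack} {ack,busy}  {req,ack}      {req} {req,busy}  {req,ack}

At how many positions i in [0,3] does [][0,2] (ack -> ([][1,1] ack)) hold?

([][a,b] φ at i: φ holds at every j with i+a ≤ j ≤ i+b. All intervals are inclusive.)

Evaluate at each i in [0,3]:
  i=0: ✓ (all of [0,2])
  i=1: ✗ (fails at j=3)
  i=2: ✗ (fails at j=3)
  i=3: ✗ (fails at j=3)
Positions where it holds: {0} → 1.

1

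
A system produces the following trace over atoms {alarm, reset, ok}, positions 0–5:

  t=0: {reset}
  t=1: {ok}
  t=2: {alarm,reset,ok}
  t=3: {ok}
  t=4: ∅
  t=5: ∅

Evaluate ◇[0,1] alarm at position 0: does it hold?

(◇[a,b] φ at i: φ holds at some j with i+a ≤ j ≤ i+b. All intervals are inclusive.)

False

Check alarm at each j in [0,1]:
  j=0: false
  j=1: false
No position in the window satisfies it → formula fails.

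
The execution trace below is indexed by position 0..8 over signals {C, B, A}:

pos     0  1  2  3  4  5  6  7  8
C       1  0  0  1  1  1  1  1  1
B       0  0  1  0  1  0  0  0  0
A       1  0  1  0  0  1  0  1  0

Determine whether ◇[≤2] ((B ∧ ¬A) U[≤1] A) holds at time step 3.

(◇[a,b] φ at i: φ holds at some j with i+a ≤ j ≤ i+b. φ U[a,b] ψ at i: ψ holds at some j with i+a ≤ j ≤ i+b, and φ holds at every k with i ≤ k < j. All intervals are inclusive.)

Yes

Check ((B ∧ ¬A) U[≤1] A) at each j in [3,5]:
  j=3: fails
  j=4: holds
  j=5: holds
Found at j=4 → formula holds.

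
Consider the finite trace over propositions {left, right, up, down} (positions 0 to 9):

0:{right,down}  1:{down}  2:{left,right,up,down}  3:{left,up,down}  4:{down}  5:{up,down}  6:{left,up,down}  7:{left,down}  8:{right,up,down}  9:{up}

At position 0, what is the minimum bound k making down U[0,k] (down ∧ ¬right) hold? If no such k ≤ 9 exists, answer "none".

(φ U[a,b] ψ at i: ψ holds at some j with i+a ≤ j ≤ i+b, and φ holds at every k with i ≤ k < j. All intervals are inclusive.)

1

Need earliest j ≥ 0 with (down ∧ ¬right), and down at every k in [0,j-1].
  j=0: rhs fails.
  j=1: rhs holds; lhs holds on [0,0]. k = 1.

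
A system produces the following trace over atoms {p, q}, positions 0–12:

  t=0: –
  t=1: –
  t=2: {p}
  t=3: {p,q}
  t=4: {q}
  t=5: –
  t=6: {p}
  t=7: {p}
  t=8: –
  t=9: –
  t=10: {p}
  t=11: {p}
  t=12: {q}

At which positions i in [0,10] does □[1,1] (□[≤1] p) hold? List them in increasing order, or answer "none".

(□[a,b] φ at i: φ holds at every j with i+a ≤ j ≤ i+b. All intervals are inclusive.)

1, 5, 9

Evaluate at each i in [0,10]:
  i=0: ✗ (fails at j=1)
  i=1: ✓ (all of [2,2])
  i=2: ✗ (fails at j=3)
  i=3: ✗ (fails at j=4)
  i=4: ✗ (fails at j=5)
  i=5: ✓ (all of [6,6])
  i=6: ✗ (fails at j=7)
  i=7: ✗ (fails at j=8)
  i=8: ✗ (fails at j=9)
  i=9: ✓ (all of [10,10])
  i=10: ✗ (fails at j=11)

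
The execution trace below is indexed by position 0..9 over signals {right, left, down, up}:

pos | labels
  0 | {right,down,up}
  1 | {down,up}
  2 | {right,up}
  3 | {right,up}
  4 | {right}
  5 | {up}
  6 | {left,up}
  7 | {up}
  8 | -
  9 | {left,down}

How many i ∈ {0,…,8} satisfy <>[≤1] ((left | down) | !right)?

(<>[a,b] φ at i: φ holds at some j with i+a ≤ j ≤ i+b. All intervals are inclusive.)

7

Evaluate at each i in [0,8]:
  i=0: ✓ (witness j=0)
  i=1: ✓ (witness j=1)
  i=2: ✗ (none in [2,3])
  i=3: ✗ (none in [3,4])
  i=4: ✓ (witness j=5)
  i=5: ✓ (witness j=5)
  i=6: ✓ (witness j=6)
  i=7: ✓ (witness j=7)
  i=8: ✓ (witness j=8)
Positions where it holds: {0, 1, 4, 5, 6, 7, 8} → 7.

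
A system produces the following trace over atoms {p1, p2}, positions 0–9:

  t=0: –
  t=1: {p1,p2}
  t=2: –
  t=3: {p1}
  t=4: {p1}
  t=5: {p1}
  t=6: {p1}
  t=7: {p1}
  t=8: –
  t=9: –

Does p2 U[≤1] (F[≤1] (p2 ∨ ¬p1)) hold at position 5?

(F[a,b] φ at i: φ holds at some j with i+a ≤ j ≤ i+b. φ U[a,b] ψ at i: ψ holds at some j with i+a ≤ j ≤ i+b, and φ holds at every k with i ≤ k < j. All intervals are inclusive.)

False

Need some j in [5,6] with F[≤1] (p2 ∨ ¬p1), and p2 at every k in [5,j-1].
  j=5: F[≤1] (p2 ∨ ¬p1) — fails (none in [5,6]).
  j=6: F[≤1] (p2 ∨ ¬p1) — fails (none in [6,7]).
No j in the window works → until fails.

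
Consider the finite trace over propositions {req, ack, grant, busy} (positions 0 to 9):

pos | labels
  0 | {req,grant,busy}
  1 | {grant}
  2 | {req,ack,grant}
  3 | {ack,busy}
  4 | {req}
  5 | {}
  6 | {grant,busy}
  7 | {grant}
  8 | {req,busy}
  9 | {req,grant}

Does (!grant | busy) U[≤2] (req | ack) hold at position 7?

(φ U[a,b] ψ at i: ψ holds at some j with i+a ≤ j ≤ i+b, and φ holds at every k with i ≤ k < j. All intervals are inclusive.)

Need some j in [7,9] with (req | ack), and (!grant | busy) at every k in [7,j-1].
  j=7: (req | ack) false.
  j=8: (req | ack) holds, but (!grant | busy) fails at k=7 → not this j.
  j=9: (req | ack) holds, but (!grant | busy) fails at k=7 → not this j.
No j in the window works → until fails.

False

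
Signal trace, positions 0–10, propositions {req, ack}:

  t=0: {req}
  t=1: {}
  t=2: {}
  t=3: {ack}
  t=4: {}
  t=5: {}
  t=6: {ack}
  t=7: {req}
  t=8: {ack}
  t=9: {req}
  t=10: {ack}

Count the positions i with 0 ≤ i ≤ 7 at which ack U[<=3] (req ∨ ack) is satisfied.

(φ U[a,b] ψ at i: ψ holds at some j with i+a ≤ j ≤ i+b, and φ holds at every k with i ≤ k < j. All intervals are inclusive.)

Evaluate at each i in [0,7]:
  i=0: ✓ (rhs at j=0)
  i=1: ✗ (lhs fails at k=1 before rhs at j=3)
  i=2: ✗ (lhs fails at k=2 before rhs at j=3)
  i=3: ✓ (rhs at j=3)
  i=4: ✗ (lhs fails at k=4 before rhs at j=6)
  i=5: ✗ (lhs fails at k=5 before rhs at j=6)
  i=6: ✓ (rhs at j=6)
  i=7: ✓ (rhs at j=7)
Positions where it holds: {0, 3, 6, 7} → 4.

4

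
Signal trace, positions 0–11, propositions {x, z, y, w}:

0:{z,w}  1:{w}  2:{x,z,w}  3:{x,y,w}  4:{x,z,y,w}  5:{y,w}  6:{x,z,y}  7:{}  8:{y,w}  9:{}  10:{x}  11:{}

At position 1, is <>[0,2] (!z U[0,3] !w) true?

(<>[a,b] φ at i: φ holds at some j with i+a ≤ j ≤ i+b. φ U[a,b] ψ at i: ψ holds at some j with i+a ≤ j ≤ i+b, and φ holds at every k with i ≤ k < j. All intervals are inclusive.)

No

Check (!z U[0,3] !w) at each j in [1,3]:
  j=1: fails
  j=2: fails
  j=3: fails
No position in the window satisfies it → formula fails.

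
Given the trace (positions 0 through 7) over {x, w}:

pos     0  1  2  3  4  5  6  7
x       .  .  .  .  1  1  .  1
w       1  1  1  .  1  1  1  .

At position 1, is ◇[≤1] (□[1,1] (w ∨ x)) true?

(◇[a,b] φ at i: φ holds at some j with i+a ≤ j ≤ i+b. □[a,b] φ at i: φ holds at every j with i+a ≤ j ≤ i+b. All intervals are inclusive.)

Holds

Check □[1,1] (w ∨ x) at each j in [1,2]:
  j=1: holds on [2,2]
  j=2: fails at 3
Found at j=1 → formula holds.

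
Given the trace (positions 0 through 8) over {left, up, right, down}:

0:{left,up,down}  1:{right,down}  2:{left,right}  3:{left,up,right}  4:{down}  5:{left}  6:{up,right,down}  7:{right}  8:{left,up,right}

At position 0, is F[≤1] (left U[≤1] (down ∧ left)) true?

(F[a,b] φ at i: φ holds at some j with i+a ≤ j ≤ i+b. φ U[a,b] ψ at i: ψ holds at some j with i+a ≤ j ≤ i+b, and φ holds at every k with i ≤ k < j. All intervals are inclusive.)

Holds

Check (left U[≤1] (down ∧ left)) at each j in [0,1]:
  j=0: holds
  j=1: fails
Found at j=0 → formula holds.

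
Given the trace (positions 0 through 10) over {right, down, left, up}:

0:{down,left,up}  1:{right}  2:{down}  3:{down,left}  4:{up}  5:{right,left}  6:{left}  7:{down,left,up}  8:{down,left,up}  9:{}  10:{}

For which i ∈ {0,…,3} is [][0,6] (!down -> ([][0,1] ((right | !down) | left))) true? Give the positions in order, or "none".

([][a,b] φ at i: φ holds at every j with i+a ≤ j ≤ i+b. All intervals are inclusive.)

2, 3

Evaluate at each i in [0,3]:
  i=0: ✗ (fails at j=1)
  i=1: ✗ (fails at j=1)
  i=2: ✓ (all of [2,8])
  i=3: ✓ (all of [3,9])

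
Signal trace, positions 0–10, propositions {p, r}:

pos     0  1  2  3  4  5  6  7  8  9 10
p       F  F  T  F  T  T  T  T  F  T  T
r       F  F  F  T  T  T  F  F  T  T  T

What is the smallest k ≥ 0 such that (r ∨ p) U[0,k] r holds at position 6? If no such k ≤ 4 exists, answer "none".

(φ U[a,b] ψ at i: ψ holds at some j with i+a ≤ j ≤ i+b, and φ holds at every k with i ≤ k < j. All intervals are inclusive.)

2

Need earliest j ≥ 6 with r, and (r ∨ p) at every k in [6,j-1].
  j=6: rhs fails.
  j=7: rhs fails.
  j=8: rhs holds; lhs holds on [6,7]. k = 2.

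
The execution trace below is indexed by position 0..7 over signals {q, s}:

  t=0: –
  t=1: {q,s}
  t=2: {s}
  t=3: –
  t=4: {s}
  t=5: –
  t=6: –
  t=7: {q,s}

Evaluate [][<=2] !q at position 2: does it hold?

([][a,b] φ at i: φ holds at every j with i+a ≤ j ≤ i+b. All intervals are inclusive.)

Yes

Check !q at every j in [2,4]:
  j=2: true
  j=3: true
  j=4: true
All positions satisfy it → formula holds.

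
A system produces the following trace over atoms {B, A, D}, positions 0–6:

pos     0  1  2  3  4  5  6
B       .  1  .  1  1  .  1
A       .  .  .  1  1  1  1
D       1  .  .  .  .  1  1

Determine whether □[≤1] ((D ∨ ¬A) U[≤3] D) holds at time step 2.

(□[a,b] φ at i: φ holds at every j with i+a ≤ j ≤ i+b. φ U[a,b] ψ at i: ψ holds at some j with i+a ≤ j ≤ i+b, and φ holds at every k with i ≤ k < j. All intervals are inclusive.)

Check ((D ∨ ¬A) U[≤3] D) at every j in [2,3]:
  j=2: fails
  j=3: fails
Fails at j=2 → formula fails.

Does not hold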